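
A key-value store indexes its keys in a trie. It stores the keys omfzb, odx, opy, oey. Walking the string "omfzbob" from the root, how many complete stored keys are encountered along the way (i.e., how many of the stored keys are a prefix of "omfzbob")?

1

Traverse "omfzbob" character by character; count nodes along the way that are marked as word ends.
Prefixes of the query that are stored words: "omfzb"
Count: 1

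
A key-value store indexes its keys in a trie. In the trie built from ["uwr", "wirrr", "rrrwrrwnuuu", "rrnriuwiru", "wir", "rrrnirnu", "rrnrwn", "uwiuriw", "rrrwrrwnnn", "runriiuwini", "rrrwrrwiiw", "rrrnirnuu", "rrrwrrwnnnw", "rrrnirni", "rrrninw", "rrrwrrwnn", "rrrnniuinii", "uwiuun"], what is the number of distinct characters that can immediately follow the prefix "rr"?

2

Follow the path "rr" to its node, then look at its outgoing edges.
Distinct next characters after "rr": n, r.
That node has 2 child edges.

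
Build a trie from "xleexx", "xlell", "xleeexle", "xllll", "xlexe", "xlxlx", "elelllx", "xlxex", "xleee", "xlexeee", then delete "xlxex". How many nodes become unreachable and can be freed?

After clearing the end-marker at "xlxex", prune upward until reaching a node still needed by another word.
The suffix "ex" (2 nodes) is used only by "xlxex"; the node for "xlx" still has the child "l", so pruning stops there.
Nodes removed: 2

2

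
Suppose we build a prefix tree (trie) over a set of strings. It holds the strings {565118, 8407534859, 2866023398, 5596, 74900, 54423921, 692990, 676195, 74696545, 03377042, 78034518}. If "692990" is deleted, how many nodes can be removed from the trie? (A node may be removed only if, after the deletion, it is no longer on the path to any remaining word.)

5

Walk "692990" from the leaf back toward the root, removing each node that no remaining word uses.
The suffix "92990" (5 nodes) is used only by "692990"; the node for "6" still has the child "7", so pruning stops there.
Nodes removed: 5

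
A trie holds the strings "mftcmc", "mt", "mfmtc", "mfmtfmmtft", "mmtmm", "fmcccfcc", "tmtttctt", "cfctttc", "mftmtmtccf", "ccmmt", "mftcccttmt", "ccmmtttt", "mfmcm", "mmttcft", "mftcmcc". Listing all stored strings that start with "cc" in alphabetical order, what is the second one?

ccmmtttt

Filter for "cc…" and sort: "ccmmt", "ccmmtttt"
The 2nd is ccmmtttt.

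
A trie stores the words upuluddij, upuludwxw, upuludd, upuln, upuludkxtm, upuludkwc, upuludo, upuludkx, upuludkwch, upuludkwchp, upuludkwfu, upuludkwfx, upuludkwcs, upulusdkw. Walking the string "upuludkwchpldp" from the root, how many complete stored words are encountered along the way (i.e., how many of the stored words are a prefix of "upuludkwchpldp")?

Walk "upuludkwchpldp" from the root; an end-of-word marker is hit whenever a stored word is a prefix of "upuludkwchpldp".
Prefixes of the query that are stored words: "upuludkwc", "upuludkwch", "upuludkwchp"
Count: 3

3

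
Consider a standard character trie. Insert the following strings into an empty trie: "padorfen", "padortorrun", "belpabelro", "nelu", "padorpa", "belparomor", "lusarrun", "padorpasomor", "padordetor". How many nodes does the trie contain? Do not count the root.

For each word, the new-node count is its length minus the longest prefix already in the trie:
  "padorfen" → 8 new (p, a, d, o, r, f, e, n)
  "padortorrun" → prefix "pador" already present; 6 new (t, o, r, r, u, n)
  "belpabelro" → 10 new (b, e, l, p, a, b, e, l, r, o)
  "nelu" → 4 new (n, e, l, u)
  "padorpa" → prefix "pador" already present; 2 new (p, a)
  "belparomor" → prefix "belpa" already present; 5 new (r, o, m, o, r)
  "lusarrun" → 8 new (l, u, s, a, r, r, u, n)
  "padorpasomor" → prefix "padorpa" already present; 5 new (s, o, m, o, r)
  "padordetor" → prefix "pador" already present; 5 new (d, e, t, o, r)
Total nodes = 8 + 6 + 10 + 4 + 2 + 5 + 8 + 5 + 5 = 53

53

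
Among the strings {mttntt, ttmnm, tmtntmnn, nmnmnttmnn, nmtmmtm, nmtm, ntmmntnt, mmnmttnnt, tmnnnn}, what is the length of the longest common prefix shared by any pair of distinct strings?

4

Look for the deepest trie node that still has at least two words in its subtree.
"nmtm" and "nmtmmtm" agree on "nmtm" (4 characters) before diverging; nothing deeper is shared.
Longest shared-prefix length: 4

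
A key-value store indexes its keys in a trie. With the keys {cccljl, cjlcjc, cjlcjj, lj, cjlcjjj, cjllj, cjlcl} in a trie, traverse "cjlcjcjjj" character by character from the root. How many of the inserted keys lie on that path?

1

Walk "cjlcjcjjj" from the root; an end-of-word marker is hit whenever a stored word is a prefix of "cjlcjcjjj".
Prefixes of the query that are stored words: "cjlcjc"
Count: 1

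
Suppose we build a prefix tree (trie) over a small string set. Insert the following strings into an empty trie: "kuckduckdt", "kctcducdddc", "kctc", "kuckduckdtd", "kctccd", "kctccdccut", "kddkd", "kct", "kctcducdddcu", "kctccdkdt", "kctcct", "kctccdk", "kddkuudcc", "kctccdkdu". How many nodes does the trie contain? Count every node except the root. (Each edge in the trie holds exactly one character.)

42

For each word, the new-node count is its length minus the longest prefix already in the trie:
  "kuckduckdt" → 10 new (k, u, c, k, d, u, c, k, d, t)
  "kctcducdddc" → prefix "k" already present; 10 new (c, t, c, d, u, c, d, d, d, c)
  "kctc" → prefix "kctc" already present; 0 new (none)
  "kuckduckdtd" → prefix "kuckduckdt" already present; 1 new (d)
  "kctccd" → prefix "kctc" already present; 2 new (c, d)
  "kctccdccut" → prefix "kctccd" already present; 4 new (c, c, u, t)
  "kddkd" → prefix "k" already present; 4 new (d, d, k, d)
  "kct" → prefix "kct" already present; 0 new (none)
  "kctcducdddcu" → prefix "kctcducdddc" already present; 1 new (u)
  "kctccdkdt" → prefix "kctccd" already present; 3 new (k, d, t)
  "kctcct" → prefix "kctcc" already present; 1 new (t)
  "kctccdk" → prefix "kctccdk" already present; 0 new (none)
  "kddkuudcc" → prefix "kddk" already present; 5 new (u, u, d, c, c)
  "kctccdkdu" → prefix "kctccdkd" already present; 1 new (u)
Total nodes = 10 + 10 + 0 + 1 + 2 + 4 + 4 + 0 + 1 + 3 + 1 + 0 + 5 + 1 = 42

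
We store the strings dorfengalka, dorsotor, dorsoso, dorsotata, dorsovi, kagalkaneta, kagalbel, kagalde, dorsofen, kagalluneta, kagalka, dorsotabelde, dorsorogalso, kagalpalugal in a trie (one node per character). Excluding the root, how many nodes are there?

Trace insertions, counting only characters that open a new branch:
  "dorfengalka" → 11 new (d, o, r, f, e, n, g, a, l, k, a)
  "dorsotor" → prefix "dor" already present; 5 new (s, o, t, o, r)
  "dorsoso" → prefix "dorso" already present; 2 new (s, o)
  "dorsotata" → prefix "dorsot" already present; 3 new (a, t, a)
  "dorsovi" → prefix "dorso" already present; 2 new (v, i)
  "kagalkaneta" → 11 new (k, a, g, a, l, k, a, n, e, t, a)
  "kagalbel" → prefix "kagal" already present; 3 new (b, e, l)
  "kagalde" → prefix "kagal" already present; 2 new (d, e)
  "dorsofen" → prefix "dorso" already present; 3 new (f, e, n)
  "kagalluneta" → prefix "kagal" already present; 6 new (l, u, n, e, t, a)
  "kagalka" → prefix "kagalka" already present; 0 new (none)
  "dorsotabelde" → prefix "dorsota" already present; 5 new (b, e, l, d, e)
  "dorsorogalso" → prefix "dorso" already present; 7 new (r, o, g, a, l, s, o)
  "kagalpalugal" → prefix "kagal" already present; 7 new (p, a, l, u, g, a, l)
Total nodes = 11 + 5 + 2 + 3 + 2 + 11 + 3 + 2 + 3 + 6 + 0 + 5 + 7 + 7 = 67

67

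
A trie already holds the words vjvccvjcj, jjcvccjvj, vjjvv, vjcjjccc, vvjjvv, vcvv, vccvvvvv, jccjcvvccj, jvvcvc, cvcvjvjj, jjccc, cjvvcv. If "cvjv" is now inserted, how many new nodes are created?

"cv" is already a path in the trie; the remaining "jv" must be added.
Each of the 2 remaining characters creates one node.

2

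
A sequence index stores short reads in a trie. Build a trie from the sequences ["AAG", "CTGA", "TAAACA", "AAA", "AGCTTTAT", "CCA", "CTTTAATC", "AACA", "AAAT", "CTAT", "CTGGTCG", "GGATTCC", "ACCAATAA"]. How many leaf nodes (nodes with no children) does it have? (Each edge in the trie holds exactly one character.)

12

Leaves are exactly the stored words that no other stored word extends.
Those words: "AAAT", "AACA", "AAG", "ACCAATAA", "AGCTTTAT", "CCA", "CTAT", "CTGA", "CTGGTCG", "CTTTAATC", "GGATTCC", "TAAACA"
Leaf count: 12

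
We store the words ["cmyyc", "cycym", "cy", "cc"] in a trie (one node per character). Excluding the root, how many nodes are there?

Trace insertions, counting only characters that open a new branch:
  "cmyyc" → 5 new (c, m, y, y, c)
  "cycym" → prefix "c" already present; 4 new (y, c, y, m)
  "cy" → prefix "cy" already present; 0 new (none)
  "cc" → prefix "c" already present; 1 new (c)
Total nodes = 5 + 4 + 0 + 1 = 10

10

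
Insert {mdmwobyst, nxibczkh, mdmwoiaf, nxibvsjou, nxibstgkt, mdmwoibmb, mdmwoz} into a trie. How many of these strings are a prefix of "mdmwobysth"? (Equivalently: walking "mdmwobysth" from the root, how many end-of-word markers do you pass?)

1

Walk "mdmwobysth" from the root; an end-of-word marker is hit whenever a stored word is a prefix of "mdmwobysth".
Prefixes of the query that are stored words: "mdmwobyst"
Count: 1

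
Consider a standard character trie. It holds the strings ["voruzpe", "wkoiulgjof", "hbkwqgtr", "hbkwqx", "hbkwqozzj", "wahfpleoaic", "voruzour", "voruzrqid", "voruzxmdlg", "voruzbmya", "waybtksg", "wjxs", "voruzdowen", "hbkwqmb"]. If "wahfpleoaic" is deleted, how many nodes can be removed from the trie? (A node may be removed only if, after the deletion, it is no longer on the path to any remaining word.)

After clearing the end-marker at "wahfpleoaic", prune upward until reaching a node still needed by another word.
The suffix "hfpleoaic" (9 nodes) is used only by "wahfpleoaic"; the node for "wa" still has the child "y", so pruning stops there.
Nodes removed: 9

9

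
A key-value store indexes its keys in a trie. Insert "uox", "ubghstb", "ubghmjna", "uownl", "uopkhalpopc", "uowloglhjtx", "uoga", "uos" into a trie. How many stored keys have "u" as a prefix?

Traverse to the node for "u", then collect every word in that subtree.
Words under "u": ubghmjna, ubghstb, uoga, uopkhalpopc, uos, uowloglhjtx, uownl, uox
Count: 8

8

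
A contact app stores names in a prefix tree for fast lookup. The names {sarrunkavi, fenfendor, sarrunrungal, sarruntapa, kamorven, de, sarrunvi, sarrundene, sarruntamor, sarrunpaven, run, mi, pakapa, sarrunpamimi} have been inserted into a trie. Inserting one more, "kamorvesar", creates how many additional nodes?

3

The longest prefix of "kamorvesar" already in the trie is "kamorve" (length 7).
Each of the 3 remaining characters creates one node.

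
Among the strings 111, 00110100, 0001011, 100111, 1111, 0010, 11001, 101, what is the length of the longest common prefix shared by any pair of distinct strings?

3

Equivalently: take the maximum, over all pairs, of their longest common prefix length.
e.g. "0010" and "00110100" share the prefix "001" of length 3; no pair shares a longer one.
Longest shared-prefix length: 3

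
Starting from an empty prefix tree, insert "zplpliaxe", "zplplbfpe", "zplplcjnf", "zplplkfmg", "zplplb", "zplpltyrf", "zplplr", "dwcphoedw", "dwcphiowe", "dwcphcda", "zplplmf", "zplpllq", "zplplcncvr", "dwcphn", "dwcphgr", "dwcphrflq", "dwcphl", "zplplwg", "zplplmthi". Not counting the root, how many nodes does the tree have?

63

Trace insertions, counting only characters that open a new branch:
  "zplpliaxe" → 9 new (z, p, l, p, l, i, a, x, e)
  "zplplbfpe" → prefix "zplpl" already present; 4 new (b, f, p, e)
  "zplplcjnf" → prefix "zplpl" already present; 4 new (c, j, n, f)
  "zplplkfmg" → prefix "zplpl" already present; 4 new (k, f, m, g)
  "zplplb" → prefix "zplplb" already present; 0 new (none)
  "zplpltyrf" → prefix "zplpl" already present; 4 new (t, y, r, f)
  "zplplr" → prefix "zplpl" already present; 1 new (r)
  "dwcphoedw" → 9 new (d, w, c, p, h, o, e, d, w)
  "dwcphiowe" → prefix "dwcph" already present; 4 new (i, o, w, e)
  "dwcphcda" → prefix "dwcph" already present; 3 new (c, d, a)
  "zplplmf" → prefix "zplpl" already present; 2 new (m, f)
  "zplpllq" → prefix "zplpl" already present; 2 new (l, q)
  "zplplcncvr" → prefix "zplplc" already present; 4 new (n, c, v, r)
  "dwcphn" → prefix "dwcph" already present; 1 new (n)
  "dwcphgr" → prefix "dwcph" already present; 2 new (g, r)
  "dwcphrflq" → prefix "dwcph" already present; 4 new (r, f, l, q)
  "dwcphl" → prefix "dwcph" already present; 1 new (l)
  "zplplwg" → prefix "zplpl" already present; 2 new (w, g)
  "zplplmthi" → prefix "zplplm" already present; 3 new (t, h, i)
Total nodes = 9 + 4 + 4 + 4 + 0 + 4 + 1 + 9 + 4 + 3 + 2 + 2 + 4 + 1 + 2 + 4 + 1 + 2 + 3 = 63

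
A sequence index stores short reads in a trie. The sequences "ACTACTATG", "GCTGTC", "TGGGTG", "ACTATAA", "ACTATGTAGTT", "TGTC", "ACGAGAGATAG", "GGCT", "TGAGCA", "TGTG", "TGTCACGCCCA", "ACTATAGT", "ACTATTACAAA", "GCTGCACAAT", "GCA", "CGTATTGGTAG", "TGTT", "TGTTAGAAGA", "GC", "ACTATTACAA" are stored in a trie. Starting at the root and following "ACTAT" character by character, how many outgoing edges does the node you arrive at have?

3

Walk "ACTAT" from the root, arriving at one node.
Distinct next characters after "ACTAT": A, G, T.
That node has 3 child edges.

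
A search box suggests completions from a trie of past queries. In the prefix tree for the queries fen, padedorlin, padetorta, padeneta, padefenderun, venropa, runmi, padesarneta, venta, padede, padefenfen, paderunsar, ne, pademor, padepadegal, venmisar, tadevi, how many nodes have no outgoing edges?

17

A leaf is a node with no children — equivalently, the end of a word that is not a proper prefix of any other stored word.
Those words: "fen", "ne", "padede", "padedorlin", "padefenderun", "padefenfen", "pademor", "padeneta", "padepadegal", "paderunsar", "padesarneta", "padetorta", "runmi", "tadevi", "venmisar", "venropa", "venta"
Leaf count: 17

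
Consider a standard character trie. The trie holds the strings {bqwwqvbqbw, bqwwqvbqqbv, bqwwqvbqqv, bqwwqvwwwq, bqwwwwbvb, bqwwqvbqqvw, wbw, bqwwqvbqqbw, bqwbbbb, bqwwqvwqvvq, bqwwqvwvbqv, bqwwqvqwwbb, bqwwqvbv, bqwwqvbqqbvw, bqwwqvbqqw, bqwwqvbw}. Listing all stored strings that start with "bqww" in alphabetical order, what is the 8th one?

DFS of the "bqww" subtree visits, in order: "bqwwqvbqbw", "bqwwqvbqqbv", "bqwwqvbqqbvw", "bqwwqvbqqbw", "bqwwqvbqqv", "bqwwqvbqqvw", "bqwwqvbqqw", "bqwwqvbv", "bqwwqvbw", "bqwwqvqwwbb", "bqwwqvwqvvq", "bqwwqvwvbqv", "bqwwqvwwwq", "bqwwwwbvb"
The 8th is bqwwqvbv.

bqwwqvbv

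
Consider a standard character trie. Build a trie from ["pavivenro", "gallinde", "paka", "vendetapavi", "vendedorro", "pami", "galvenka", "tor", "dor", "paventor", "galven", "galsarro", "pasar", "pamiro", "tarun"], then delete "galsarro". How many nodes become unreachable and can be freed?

5

Walk "galsarro" from the leaf back toward the root, removing each node that no remaining word uses.
The suffix "sarro" (5 nodes) is used only by "galsarro"; the node for "gal" still has the child "l", so pruning stops there.
Nodes removed: 5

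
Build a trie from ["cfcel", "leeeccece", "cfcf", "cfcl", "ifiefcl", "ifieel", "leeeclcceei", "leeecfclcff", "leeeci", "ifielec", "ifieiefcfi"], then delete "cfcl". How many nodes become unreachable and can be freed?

1

Walk "cfcl" from the leaf back toward the root, removing each node that no remaining word uses.
The suffix "l" (1 node) is used only by "cfcl"; the node for "cfc" still has the child "e", so pruning stops there.
Nodes removed: 1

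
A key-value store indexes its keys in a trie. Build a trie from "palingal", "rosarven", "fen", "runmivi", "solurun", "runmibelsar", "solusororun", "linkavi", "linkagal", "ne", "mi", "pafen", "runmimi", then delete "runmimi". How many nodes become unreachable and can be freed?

After clearing the end-marker at "runmimi", prune upward until reaching a node still needed by another word.
The suffix "mi" (2 nodes) is used only by "runmimi"; the node for "runmi" still has the child "v", so pruning stops there.
Nodes removed: 2

2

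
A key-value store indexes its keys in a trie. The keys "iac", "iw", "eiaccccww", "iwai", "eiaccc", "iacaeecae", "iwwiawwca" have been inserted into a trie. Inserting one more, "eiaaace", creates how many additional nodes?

4

The longest prefix of "eiaaace" already in the trie is "eia" (length 3).
New nodes needed: |"eiaaace"| − 3 = 7 − 3 = 4.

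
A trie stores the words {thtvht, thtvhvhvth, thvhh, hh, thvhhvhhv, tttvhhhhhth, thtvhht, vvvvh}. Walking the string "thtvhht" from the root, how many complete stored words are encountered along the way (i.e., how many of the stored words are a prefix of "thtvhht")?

Traverse "thtvhht" character by character; count nodes along the way that are marked as word ends.
Prefixes of the query that are stored words: "thtvhht"
Count: 1

1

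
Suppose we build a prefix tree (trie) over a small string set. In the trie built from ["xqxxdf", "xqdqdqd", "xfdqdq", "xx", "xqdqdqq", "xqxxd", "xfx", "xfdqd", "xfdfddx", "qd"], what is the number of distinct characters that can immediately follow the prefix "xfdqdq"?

Walk "xfdqdq" from the root, arriving at one node.
No stored string extends past "xfdqdq".
That node has 0 child edges.

0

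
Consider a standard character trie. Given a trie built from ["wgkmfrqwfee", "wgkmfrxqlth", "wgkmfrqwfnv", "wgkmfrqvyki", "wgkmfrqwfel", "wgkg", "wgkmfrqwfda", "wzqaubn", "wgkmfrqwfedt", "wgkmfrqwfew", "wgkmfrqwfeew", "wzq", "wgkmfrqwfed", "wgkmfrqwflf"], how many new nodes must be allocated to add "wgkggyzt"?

Walking "wgkggyzt" from the root, the first 4 characters ("wgkg") follow existing edges; "g" is the first miss.
So 8 − 4 = 4 new nodes.

4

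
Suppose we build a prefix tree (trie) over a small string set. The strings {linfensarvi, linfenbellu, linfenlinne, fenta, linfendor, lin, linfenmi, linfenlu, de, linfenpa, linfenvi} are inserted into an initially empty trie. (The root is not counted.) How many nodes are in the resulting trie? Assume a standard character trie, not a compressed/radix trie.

38

Count nodes per top-level branch (shared prefixes stored once):
  'd'-branch (de): 2 nodes
  'f'-branch (fenta): 5 nodes
  'l'-branch (lin, linfenbellu, linfendor, linfenlinne, linfenlu, linfenmi, linfenpa, linfensarvi, linfenvi): 31 nodes
Sum: 38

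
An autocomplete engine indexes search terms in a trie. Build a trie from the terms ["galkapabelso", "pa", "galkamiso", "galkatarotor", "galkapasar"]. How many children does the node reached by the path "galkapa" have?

2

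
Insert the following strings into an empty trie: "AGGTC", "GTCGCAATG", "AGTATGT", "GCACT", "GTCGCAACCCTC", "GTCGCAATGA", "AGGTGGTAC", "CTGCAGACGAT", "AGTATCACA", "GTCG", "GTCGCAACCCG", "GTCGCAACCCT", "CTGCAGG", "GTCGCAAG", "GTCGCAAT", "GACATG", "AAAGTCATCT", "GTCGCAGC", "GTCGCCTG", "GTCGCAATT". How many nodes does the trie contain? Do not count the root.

Insert word by word; a character creates a node only if that edge doesn't already exist:
  "AGGTC" → 5 new (A, G, G, T, C)
  "GTCGCAATG" → 9 new (G, T, C, G, C, A, A, T, G)
  "AGTATGT" → prefix "AG" already present; 5 new (T, A, T, G, T)
  "GCACT" → prefix "G" already present; 4 new (C, A, C, T)
  "GTCGCAACCCTC" → prefix "GTCGCAA" already present; 5 new (C, C, C, T, C)
  "GTCGCAATGA" → prefix "GTCGCAATG" already present; 1 new (A)
  "AGGTGGTAC" → prefix "AGGT" already present; 5 new (G, G, T, A, C)
  "CTGCAGACGAT" → 11 new (C, T, G, C, A, G, A, C, G, A, T)
  "AGTATCACA" → prefix "AGTAT" already present; 4 new (C, A, C, A)
  "GTCG" → prefix "GTCG" already present; 0 new (none)
  "GTCGCAACCCG" → prefix "GTCGCAACCC" already present; 1 new (G)
  "GTCGCAACCCT" → prefix "GTCGCAACCCT" already present; 0 new (none)
  "CTGCAGG" → prefix "CTGCAG" already present; 1 new (G)
  "GTCGCAAG" → prefix "GTCGCAA" already present; 1 new (G)
  "GTCGCAAT" → prefix "GTCGCAAT" already present; 0 new (none)
  "GACATG" → prefix "G" already present; 5 new (A, C, A, T, G)
  "AAAGTCATCT" → prefix "A" already present; 9 new (A, A, G, T, C, A, T, C, T)
  "GTCGCAGC" → prefix "GTCGCA" already present; 2 new (G, C)
  "GTCGCCTG" → prefix "GTCGC" already present; 3 new (C, T, G)
  "GTCGCAATT" → prefix "GTCGCAAT" already present; 1 new (T)
Total nodes = 5 + 9 + 5 + 4 + 5 + 1 + 5 + 11 + 4 + 0 + 1 + 0 + 1 + 1 + 0 + 5 + 9 + 2 + 3 + 1 = 72

72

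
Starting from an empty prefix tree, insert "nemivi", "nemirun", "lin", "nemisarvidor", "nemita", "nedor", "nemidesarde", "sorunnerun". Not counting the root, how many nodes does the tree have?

For each word, the new-node count is its length minus the longest prefix already in the trie:
  "nemivi" → 6 new (n, e, m, i, v, i)
  "nemirun" → prefix "nemi" already present; 3 new (r, u, n)
  "lin" → 3 new (l, i, n)
  "nemisarvidor" → prefix "nemi" already present; 8 new (s, a, r, v, i, d, o, r)
  "nemita" → prefix "nemi" already present; 2 new (t, a)
  "nedor" → prefix "ne" already present; 3 new (d, o, r)
  "nemidesarde" → prefix "nemi" already present; 7 new (d, e, s, a, r, d, e)
  "sorunnerun" → 10 new (s, o, r, u, n, n, e, r, u, n)
Total nodes = 6 + 3 + 3 + 8 + 2 + 3 + 7 + 10 = 42

42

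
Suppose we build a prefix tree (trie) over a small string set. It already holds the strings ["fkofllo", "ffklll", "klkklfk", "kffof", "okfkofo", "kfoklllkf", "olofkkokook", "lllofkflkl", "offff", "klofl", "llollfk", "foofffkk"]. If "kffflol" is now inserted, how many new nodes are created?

4

The longest prefix of "kffflol" already in the trie is "kff" (length 3).
So 7 − 3 = 4 new nodes.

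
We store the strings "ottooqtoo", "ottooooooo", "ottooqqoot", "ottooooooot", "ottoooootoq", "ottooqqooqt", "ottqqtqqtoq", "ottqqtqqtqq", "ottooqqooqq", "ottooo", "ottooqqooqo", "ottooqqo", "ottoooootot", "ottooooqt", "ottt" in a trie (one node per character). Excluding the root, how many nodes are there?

Trace insertions, counting only characters that open a new branch:
  "ottooqtoo" → 9 new (o, t, t, o, o, q, t, o, o)
  "ottooooooo" → prefix "ottoo" already present; 5 new (o, o, o, o, o)
  "ottooqqoot" → prefix "ottooq" already present; 4 new (q, o, o, t)
  "ottooooooot" → prefix "ottooooooo" already present; 1 new (t)
  "ottoooootoq" → prefix "ottooooo" already present; 3 new (t, o, q)
  "ottooqqooqt" → prefix "ottooqqoo" already present; 2 new (q, t)
  "ottqqtqqtoq" → prefix "ott" already present; 8 new (q, q, t, q, q, t, o, q)
  "ottqqtqqtqq" → prefix "ottqqtqqt" already present; 2 new (q, q)
  "ottooqqooqq" → prefix "ottooqqooq" already present; 1 new (q)
  "ottooo" → prefix "ottooo" already present; 0 new (none)
  "ottooqqooqo" → prefix "ottooqqooq" already present; 1 new (o)
  "ottooqqo" → prefix "ottooqqo" already present; 0 new (none)
  "ottoooootot" → prefix "ottoooooto" already present; 1 new (t)
  "ottooooqt" → prefix "ottoooo" already present; 2 new (q, t)
  "ottt" → prefix "ott" already present; 1 new (t)
Total nodes = 9 + 5 + 4 + 1 + 3 + 2 + 8 + 2 + 1 + 0 + 1 + 0 + 1 + 2 + 1 = 40

40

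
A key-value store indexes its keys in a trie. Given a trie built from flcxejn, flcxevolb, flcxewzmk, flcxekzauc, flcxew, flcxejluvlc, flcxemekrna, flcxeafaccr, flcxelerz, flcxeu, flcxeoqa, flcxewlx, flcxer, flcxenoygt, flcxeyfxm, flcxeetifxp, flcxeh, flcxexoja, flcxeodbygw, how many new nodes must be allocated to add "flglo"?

"fl" is already a path in the trie; the remaining "glo" must be added.
New nodes needed: |"flglo"| − 2 = 5 − 2 = 3.

3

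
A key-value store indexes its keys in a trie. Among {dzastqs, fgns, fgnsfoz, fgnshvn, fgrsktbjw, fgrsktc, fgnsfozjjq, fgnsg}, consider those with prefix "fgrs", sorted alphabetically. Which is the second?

fgrsktc

DFS of the "fgrs" subtree visits, in order: "fgrsktbjw", "fgrsktc"
The 2nd is fgrsktc.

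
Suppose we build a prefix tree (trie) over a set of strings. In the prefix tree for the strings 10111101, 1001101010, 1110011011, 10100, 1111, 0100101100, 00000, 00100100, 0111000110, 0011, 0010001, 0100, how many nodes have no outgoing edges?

11

Leaves are exactly the stored words that no other stored word extends.
Those words: "00000", "0010001", "00100100", "0011", "0100101100", "0111000110", "1001101010", "10100", "10111101", "1110011011", "1111"
Leaf count: 11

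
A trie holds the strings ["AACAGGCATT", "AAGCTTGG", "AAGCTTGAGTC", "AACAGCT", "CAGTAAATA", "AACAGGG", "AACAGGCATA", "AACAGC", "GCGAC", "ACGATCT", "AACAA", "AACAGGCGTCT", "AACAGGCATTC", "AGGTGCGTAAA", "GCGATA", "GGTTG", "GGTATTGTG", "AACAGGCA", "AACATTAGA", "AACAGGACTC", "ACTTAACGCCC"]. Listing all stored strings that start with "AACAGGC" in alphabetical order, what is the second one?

DFS of the "AACAGGC" subtree visits, in order: "AACAGGCA", "AACAGGCATA", "AACAGGCATT", "AACAGGCATTC", "AACAGGCGTCT"
The 2nd is AACAGGCATA.

AACAGGCATA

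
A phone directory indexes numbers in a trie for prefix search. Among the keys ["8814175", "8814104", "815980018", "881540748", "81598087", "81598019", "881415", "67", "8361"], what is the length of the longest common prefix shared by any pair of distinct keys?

The deepest shared node is where two words last agree before diverging.
e.g. "815980018" and "81598019" share the prefix "815980" of length 6; no pair shares a longer one.
Longest shared-prefix length: 6

6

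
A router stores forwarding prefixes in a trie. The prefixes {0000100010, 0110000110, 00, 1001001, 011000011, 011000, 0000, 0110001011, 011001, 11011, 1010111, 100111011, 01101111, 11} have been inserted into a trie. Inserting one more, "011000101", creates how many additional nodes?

"011000101" is already a full path in the trie; only an end-marker is added.
No new nodes are needed: 0.

0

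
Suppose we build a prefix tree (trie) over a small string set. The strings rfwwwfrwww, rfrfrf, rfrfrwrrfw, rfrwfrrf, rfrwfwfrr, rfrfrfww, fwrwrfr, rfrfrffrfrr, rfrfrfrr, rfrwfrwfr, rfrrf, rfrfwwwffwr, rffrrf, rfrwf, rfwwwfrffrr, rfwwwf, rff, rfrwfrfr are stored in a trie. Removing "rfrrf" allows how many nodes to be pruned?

After clearing the end-marker at "rfrrf", prune upward until reaching a node still needed by another word.
The suffix "rf" (2 nodes) is used only by "rfrrf"; the node for "rfr" still has the child "f", so pruning stops there.
Nodes removed: 2

2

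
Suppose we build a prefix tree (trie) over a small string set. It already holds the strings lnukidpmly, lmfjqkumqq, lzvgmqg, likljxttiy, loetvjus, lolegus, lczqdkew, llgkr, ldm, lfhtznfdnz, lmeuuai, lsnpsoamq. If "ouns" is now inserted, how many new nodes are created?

No existing word starts with "o", so every character of "ouns" needs a new node.
4 − 0 = 4 new nodes.

4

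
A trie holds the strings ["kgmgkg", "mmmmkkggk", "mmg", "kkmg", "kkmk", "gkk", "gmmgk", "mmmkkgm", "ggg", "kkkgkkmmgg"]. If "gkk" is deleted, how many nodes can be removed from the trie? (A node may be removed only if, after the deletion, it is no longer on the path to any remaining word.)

2

Walk "gkk" from the leaf back toward the root, removing each node that no remaining word uses.
The suffix "kk" (2 nodes) is used only by "gkk"; the node for "g" still has the child "m", so pruning stops there.
Nodes removed: 2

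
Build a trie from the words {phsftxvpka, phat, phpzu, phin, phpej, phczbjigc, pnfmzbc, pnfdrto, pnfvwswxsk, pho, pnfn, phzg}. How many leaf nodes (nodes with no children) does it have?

Leaves are exactly the stored words that no other stored word extends.
Those words: "phat", "phczbjigc", "phin", "pho", "phpej", "phpzu", "phsftxvpka", "phzg", "pnfdrto", "pnfmzbc", "pnfn", "pnfvwswxsk"
Leaf count: 12

12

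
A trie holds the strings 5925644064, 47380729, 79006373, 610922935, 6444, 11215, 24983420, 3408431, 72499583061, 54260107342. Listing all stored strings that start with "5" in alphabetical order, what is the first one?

54260107342

Words with prefix "5", in lexicographic order: "54260107342", "5925644064"
The 1st is 54260107342.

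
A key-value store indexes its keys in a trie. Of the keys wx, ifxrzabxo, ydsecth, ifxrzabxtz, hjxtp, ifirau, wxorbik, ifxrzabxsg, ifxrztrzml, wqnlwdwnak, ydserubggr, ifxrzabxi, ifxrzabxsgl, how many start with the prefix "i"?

7

Filter for entries beginning with "i":
Matches: "ifirau", "ifxrzabxi", "ifxrzabxo", "ifxrzabxsg", "ifxrzabxsgl", "ifxrzabxtz", "ifxrztrzml"
Count: 7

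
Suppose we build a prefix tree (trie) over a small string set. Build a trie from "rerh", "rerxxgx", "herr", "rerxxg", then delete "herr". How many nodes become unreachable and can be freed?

4

Walk "herr" from the leaf back toward the root, removing each node that no remaining word uses.
No other word shares any prefix with "herr", so all 4 of its nodes go.
Nodes removed: 4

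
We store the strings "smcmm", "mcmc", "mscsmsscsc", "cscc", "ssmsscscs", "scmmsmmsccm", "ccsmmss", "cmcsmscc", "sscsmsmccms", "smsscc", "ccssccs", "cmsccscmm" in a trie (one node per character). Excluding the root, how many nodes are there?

Insert word by word; a character creates a node only if that edge doesn't already exist:
  "smcmm" → 5 new (s, m, c, m, m)
  "mcmc" → 4 new (m, c, m, c)
  "mscsmsscsc" → prefix "m" already present; 9 new (s, c, s, m, s, s, c, s, c)
  "cscc" → 4 new (c, s, c, c)
  "ssmsscscs" → prefix "s" already present; 8 new (s, m, s, s, c, s, c, s)
  "scmmsmmsccm" → prefix "s" already present; 10 new (c, m, m, s, m, m, s, c, c, m)
  "ccsmmss" → prefix "c" already present; 6 new (c, s, m, m, s, s)
  "cmcsmscc" → prefix "c" already present; 7 new (m, c, s, m, s, c, c)
  "sscsmsmccms" → prefix "ss" already present; 9 new (c, s, m, s, m, c, c, m, s)
  "smsscc" → prefix "sm" already present; 4 new (s, s, c, c)
  "ccssccs" → prefix "ccs" already present; 4 new (s, c, c, s)
  "cmsccscmm" → prefix "cm" already present; 7 new (s, c, c, s, c, m, m)
Total nodes = 5 + 4 + 9 + 4 + 8 + 10 + 6 + 7 + 9 + 4 + 4 + 7 = 77

77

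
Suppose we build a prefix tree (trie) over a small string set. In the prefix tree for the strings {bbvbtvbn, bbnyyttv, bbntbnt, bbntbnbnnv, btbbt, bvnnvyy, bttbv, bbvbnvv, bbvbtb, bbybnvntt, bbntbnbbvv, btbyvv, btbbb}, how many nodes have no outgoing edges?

A leaf is a node with no children — equivalently, the end of a word that is not a proper prefix of any other stored word.
Those words: "bbntbnbbvv", "bbntbnbnnv", "bbntbnt", "bbnyyttv", "bbvbnvv", "bbvbtb", "bbvbtvbn", "bbybnvntt", "btbbb", "btbbt", "btbyvv", "bttbv", "bvnnvyy"
Leaf count: 13

13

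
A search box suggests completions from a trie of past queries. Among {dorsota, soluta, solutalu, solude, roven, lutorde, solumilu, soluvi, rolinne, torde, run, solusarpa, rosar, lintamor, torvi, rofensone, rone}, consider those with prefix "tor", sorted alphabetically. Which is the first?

Words with prefix "tor", in lexicographic order: "torde", "torvi"
Position 1: torde

torde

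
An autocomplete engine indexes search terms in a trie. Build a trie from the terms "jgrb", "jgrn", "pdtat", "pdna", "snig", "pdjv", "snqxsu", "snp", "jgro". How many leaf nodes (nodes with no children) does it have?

9

A leaf is a node with no children — equivalently, the end of a word that is not a proper prefix of any other stored word.
Those words: "jgrb", "jgrn", "jgro", "pdjv", "pdna", "pdtat", "snig", "snp", "snqxsu"
Leaf count: 9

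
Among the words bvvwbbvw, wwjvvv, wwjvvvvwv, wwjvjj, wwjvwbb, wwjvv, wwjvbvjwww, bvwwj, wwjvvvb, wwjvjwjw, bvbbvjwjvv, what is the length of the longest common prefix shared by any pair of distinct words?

Equivalently: take the maximum, over all pairs, of their longest common prefix length.
"wwjvvv" and "wwjvvvb" agree on "wwjvvv" (6 characters) before diverging; nothing deeper is shared.
Longest shared-prefix length: 6

6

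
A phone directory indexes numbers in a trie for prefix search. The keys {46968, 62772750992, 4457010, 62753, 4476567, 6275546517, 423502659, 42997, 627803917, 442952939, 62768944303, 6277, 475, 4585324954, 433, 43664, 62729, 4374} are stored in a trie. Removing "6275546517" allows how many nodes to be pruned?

A node on "6275546517"'s path can go only if nothing else ends at it or branches off below it.
The suffix "546517" (6 nodes) is used only by "6275546517"; the node for "6275" still has the child "3", so pruning stops there.
Nodes removed: 6

6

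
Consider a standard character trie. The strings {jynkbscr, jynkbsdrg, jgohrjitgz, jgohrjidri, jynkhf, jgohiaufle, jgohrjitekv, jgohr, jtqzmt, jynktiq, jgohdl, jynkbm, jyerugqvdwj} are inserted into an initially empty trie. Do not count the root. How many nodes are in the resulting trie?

54

Insert word by word; a character creates a node only if that edge doesn't already exist:
  "jynkbscr" → 8 new (j, y, n, k, b, s, c, r)
  "jynkbsdrg" → prefix "jynkbs" already present; 3 new (d, r, g)
  "jgohrjitgz" → prefix "j" already present; 9 new (g, o, h, r, j, i, t, g, z)
  "jgohrjidri" → prefix "jgohrji" already present; 3 new (d, r, i)
  "jynkhf" → prefix "jynk" already present; 2 new (h, f)
  "jgohiaufle" → prefix "jgoh" already present; 6 new (i, a, u, f, l, e)
  "jgohrjitekv" → prefix "jgohrjit" already present; 3 new (e, k, v)
  "jgohr" → prefix "jgohr" already present; 0 new (none)
  "jtqzmt" → prefix "j" already present; 5 new (t, q, z, m, t)
  "jynktiq" → prefix "jynk" already present; 3 new (t, i, q)
  "jgohdl" → prefix "jgoh" already present; 2 new (d, l)
  "jynkbm" → prefix "jynkb" already present; 1 new (m)
  "jyerugqvdwj" → prefix "jy" already present; 9 new (e, r, u, g, q, v, d, w, j)
Total nodes = 8 + 3 + 9 + 3 + 2 + 6 + 3 + 0 + 5 + 3 + 2 + 1 + 9 = 54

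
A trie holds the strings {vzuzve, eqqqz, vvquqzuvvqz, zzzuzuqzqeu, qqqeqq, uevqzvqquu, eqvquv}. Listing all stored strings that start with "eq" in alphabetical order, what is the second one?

eqvquv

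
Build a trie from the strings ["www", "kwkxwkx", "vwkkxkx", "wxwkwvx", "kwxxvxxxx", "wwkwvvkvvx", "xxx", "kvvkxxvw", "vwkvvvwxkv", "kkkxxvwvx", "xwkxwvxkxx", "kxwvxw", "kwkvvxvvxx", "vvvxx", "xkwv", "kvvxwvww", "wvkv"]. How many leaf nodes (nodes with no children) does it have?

Leaves are exactly the stored words that no other stored word extends.
Those words: "kkkxxvwvx", "kvvkxxvw", "kvvxwvww", "kwkvvxvvxx", "kwkxwkx", "kwxxvxxxx", "kxwvxw", "vvvxx", "vwkkxkx", "vwkvvvwxkv", "wvkv", "wwkwvvkvvx", "www", "wxwkwvx", "xkwv", "xwkxwvxkxx", "xxx"
Leaf count: 17

17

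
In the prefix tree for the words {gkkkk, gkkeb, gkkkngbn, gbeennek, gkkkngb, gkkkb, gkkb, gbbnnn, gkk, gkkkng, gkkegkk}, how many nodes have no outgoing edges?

8

A leaf is a node with no children — equivalently, the end of a word that is not a proper prefix of any other stored word.
Those words: "gbbnnn", "gbeennek", "gkkb", "gkkeb", "gkkegkk", "gkkkb", "gkkkk", "gkkkngbn"
Leaf count: 8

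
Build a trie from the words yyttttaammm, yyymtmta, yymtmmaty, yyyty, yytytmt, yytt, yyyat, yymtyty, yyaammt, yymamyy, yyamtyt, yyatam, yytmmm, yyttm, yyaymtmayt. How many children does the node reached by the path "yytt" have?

Follow the path "yytt" to its node, then look at its outgoing edges.
Characters that immediately follow "yytt" among the stored strings: {m, t}.
That node has 2 child edges.

2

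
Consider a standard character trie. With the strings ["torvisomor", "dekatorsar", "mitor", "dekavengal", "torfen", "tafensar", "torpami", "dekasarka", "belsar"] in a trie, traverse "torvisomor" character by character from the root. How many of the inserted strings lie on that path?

Traverse "torvisomor" character by character; count nodes along the way that are marked as word ends.
Prefixes of the query that are stored words: "torvisomor"
Count: 1

1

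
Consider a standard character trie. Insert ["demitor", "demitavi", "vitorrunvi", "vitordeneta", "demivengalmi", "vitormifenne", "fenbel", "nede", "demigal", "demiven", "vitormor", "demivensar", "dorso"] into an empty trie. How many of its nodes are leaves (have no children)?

12

A leaf is a node with no children — equivalently, the end of a word that is not a proper prefix of any other stored word.
Those words: "demigal", "demitavi", "demitor", "demivengalmi", "demivensar", "dorso", "fenbel", "nede", "vitordeneta", "vitormifenne", "vitormor", "vitorrunvi"
Leaf count: 12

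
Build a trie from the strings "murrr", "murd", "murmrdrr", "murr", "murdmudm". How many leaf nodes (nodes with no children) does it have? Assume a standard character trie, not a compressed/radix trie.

3

A leaf is a node with no children — equivalently, the end of a word that is not a proper prefix of any other stored word.
Those words: "murdmudm", "murmrdrr", "murrr"
Leaf count: 3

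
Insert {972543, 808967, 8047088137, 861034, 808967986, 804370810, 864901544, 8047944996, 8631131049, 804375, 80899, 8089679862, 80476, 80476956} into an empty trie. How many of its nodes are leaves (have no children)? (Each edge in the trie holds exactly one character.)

11

A leaf is a node with no children — equivalently, the end of a word that is not a proper prefix of any other stored word.
Those words: "804370810", "804375", "8047088137", "80476956", "8047944996", "8089679862", "80899", "861034", "8631131049", "864901544", "972543"
Leaf count: 11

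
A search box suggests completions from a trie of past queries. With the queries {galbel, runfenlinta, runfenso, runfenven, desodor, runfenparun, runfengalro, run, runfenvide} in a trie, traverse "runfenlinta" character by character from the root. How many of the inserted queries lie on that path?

Walk "runfenlinta" from the root; an end-of-word marker is hit whenever a stored word is a prefix of "runfenlinta".
Prefixes of the query that are stored words: "run", "runfenlinta"
Count: 2

2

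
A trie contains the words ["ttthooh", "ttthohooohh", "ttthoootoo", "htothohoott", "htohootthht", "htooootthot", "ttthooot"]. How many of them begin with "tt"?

4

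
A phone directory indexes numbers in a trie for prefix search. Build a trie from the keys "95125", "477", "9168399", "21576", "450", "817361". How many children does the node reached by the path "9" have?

2

Walk "9" from the root, arriving at one node.
Distinct next characters after "9": 1, 5.
That node has 2 child edges.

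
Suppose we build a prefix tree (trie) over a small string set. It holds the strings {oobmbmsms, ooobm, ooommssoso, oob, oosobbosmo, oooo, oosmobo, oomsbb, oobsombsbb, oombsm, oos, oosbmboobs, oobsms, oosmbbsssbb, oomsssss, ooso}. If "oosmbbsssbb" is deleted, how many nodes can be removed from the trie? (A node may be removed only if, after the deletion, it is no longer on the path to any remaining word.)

After clearing the end-marker at "oosmbbsssbb", prune upward until reaching a node still needed by another word.
The suffix "bbsssbb" (7 nodes) is used only by "oosmbbsssbb"; the node for "oosm" still has the child "o", so pruning stops there.
Nodes removed: 7

7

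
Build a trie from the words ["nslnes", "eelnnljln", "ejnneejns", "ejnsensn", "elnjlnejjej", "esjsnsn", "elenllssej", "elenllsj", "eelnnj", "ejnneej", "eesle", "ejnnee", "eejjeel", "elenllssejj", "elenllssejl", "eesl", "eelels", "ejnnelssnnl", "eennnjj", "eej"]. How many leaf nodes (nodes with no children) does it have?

15

A leaf is a node with no children — equivalently, the end of a word that is not a proper prefix of any other stored word.
Those words: "eejjeel", "eelels", "eelnnj", "eelnnljln", "eennnjj", "eesle", "ejnneejns", "ejnnelssnnl", "ejnsensn", "elenllsj", "elenllssejj", "elenllssejl", "elnjlnejjej", "esjsnsn", "nslnes"
Leaf count: 15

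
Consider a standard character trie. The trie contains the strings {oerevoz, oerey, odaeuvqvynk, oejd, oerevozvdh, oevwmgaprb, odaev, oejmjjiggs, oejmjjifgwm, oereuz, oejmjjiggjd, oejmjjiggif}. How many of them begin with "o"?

Filter for entries beginning with "o":
Words under "o": odaeuvqvynk, odaev, oejd, oejmjjifgwm, oejmjjiggif, oejmjjiggjd, oejmjjiggs, oereuz, oerevoz, oerevozvdh, oerey, oevwmgaprb
Count: 12

12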